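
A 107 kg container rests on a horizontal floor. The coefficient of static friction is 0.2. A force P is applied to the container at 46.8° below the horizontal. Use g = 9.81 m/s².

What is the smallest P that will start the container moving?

P ≈ 390 N

N = m g + P sin α (the push presses the container into the horizontal floor).
At impending slip, P cos α = μ_s N = μ_s (m g + P sin α).
Solving: P (cos α − μ_s sin α) = μ_s m g → P = 0.2×1050/(cos 46.8° − 0.2 sin 46.8°) = 210/0.5388 = 390 N.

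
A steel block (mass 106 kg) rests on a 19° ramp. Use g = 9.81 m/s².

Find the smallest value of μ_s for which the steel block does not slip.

At the slip threshold m g sin θ = μ_s m g cos θ, so μ_s,min = tan θ.
μ_s,min = tan 19° = 0.344.

μ_s,min ≈ 0.344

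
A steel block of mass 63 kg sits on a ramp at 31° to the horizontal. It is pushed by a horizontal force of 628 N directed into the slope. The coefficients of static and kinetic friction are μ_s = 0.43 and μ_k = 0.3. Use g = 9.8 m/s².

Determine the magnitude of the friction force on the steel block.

f ≈ 220 N (down the incline)

Resolve perpendicular to the incline: N = m g cos θ + P sin θ = 63×9.8×cos 31° + 628×sin 31° = 852.7 N.
Parallel to the incline: P cos θ − m g sin θ = 538.3 − 318 = 220.3 N; the friction needed to balance this is 220.3 N acting down the slope.
Maximum static friction: μ_s N = 0.43 × 852.7 = 366.6 N.
|f_req| = 220.3 ≤ 366.6 N → the steel block is in equilibrium; friction equals the required value.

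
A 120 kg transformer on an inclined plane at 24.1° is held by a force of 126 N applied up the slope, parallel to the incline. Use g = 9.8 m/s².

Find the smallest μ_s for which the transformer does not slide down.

μ_s,min ≈ 0.33

N = m g cos θ = 1073 N.
Friction must make up the shortfall along the incline: f = m g sin θ − P = 480.2 − 126 = 354.2 N.
At the threshold f = μ_s N, so μ_s,min = 354.2/1073 = 0.33.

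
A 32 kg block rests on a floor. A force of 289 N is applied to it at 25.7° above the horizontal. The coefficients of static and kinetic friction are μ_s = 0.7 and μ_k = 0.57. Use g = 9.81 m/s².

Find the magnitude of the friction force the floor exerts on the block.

f ≈ 107 N

N = m g − P sin α = 313.9 − 289×sin 25.7° = 188.6 N.
The horizontal driving force is P cos α = 260.4 N, so equilibrium needs friction f = 260.4 N.
The static-friction limit is μ_s N = 132 N.
260.4 > 132 N → the block slides; f = μ_k N = 0.57×188.6 = 107 N.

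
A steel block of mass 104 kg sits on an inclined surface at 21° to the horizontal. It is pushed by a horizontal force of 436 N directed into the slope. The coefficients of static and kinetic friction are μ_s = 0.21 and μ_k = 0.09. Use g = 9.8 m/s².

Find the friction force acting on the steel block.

The horizontal push has a component P sin θ into the surface, so N = m g cos θ + P sin θ = 951.5 + 156.2 = 1108 N.
Parallel to the incline: P cos θ − m g sin θ = 407 − 365.2 = 41.79 N; the friction needed to balance this is 41.79 N acting down the slope.
Maximum static friction: μ_s N = 0.21 × 1108 = 232.6 N.
|f_req| = 41.79 ≤ 232.6 N → the steel block is in equilibrium; friction equals the required value.

f ≈ 41.8 N (down the incline)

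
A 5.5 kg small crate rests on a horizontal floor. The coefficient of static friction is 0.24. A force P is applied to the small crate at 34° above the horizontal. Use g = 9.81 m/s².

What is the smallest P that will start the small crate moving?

P ≈ 13.4 N

N = m g − P sin α (the pull lifts the small crate).
At impending slip, P cos α = μ_s N = μ_s (m g − P sin α).
Solving: P (cos α + μ_s sin α) = μ_s m g → P = 0.24×54/(cos 34° + 0.24 sin 34°) = 12.9/0.9632 = 13.4 N.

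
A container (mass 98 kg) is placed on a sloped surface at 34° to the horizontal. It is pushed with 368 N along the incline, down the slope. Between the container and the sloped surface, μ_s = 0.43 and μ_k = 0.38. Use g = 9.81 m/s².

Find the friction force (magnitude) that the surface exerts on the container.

Perpendicular to the surface, N = m g cos θ = 98·9.81·cos 34° = 797 N.
The friction needed for equilibrium is m g sin θ + P = 537.6 + 368 = 905.6 N, measured positive up-slope.
The static-friction ceiling is μ_s N = 0.43 × 797 = 342.7 N.
|905.6| exceeds 342.7 N, so the container slips down-slope; friction is kinetic, f = μ_k N = 0.38×797 = 303 N.

f ≈ 303 N (up the incline)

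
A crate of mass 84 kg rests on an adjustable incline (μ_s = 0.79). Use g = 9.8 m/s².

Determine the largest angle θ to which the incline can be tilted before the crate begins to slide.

θ_max ≈ 38.3°

At the slip threshold, m g sin θ = μ_s · m g cos θ, so tan θ = μ_s.
θ_max = arctan(0.79) = 38.3°.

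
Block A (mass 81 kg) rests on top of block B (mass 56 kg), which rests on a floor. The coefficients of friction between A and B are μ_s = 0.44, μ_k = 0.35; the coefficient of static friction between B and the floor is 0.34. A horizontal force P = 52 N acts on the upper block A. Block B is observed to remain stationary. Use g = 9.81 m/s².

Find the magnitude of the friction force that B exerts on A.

Between the blocks, N₁ = m_A g = 794.6 N.
So the A–B interface can sustain at most μ_s N₁ = 349.6 N of static friction.
Since P = 52 N ≤ 349.6 N, A does not slip on B; friction on A equals P = 52 N.
B experiences an equal 52 N forward from A (third law). B is in equilibrium, so the floor supplies f₂ = 52 N of static friction (limit μ_s(m_A+m_B)g = 456.9 N, not exceeded).

f ≈ 52 N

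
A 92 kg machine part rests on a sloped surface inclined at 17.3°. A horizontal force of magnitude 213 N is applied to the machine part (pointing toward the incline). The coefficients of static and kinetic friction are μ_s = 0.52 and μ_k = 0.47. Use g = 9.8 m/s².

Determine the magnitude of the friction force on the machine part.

The horizontal push has a component P sin θ into the surface, so N = m g cos θ + P sin θ = 860.8 + 63.34 = 924.2 N.
Along the incline, the net driving force (taking up-slope positive) is P cos θ − m g sin θ = 203.4 − 268.1 = -64.75 N, so equilibrium requires friction f = 64.75 N (up-slope).
Maximum static friction: μ_s N = 0.52 × 924.2 = 480.6 N.
|f_req| = 64.75 ≤ 480.6 N → the machine part is in equilibrium; friction equals the required value.

f ≈ 64.7 N (up the incline)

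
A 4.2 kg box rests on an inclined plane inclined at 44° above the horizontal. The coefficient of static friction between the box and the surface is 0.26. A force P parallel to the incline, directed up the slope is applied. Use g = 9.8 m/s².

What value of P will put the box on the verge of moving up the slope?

At impending motion up the slope, friction acts down-slope at its limit: f = μ_s N.
P is parallel to the surface, so N = m g cos θ = 29.6 N.
Along the incline: P = m g sin θ + μ_s N = 28.6 + 0.26×29.6 = 36.3 N.

P ≈ 36.3 N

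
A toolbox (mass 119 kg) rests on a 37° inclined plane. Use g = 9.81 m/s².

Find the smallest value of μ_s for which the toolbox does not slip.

μ_s,min ≈ 0.754

At the slip threshold m g sin θ = μ_s m g cos θ, so μ_s,min = tan θ.
μ_s,min = tan 37° = 0.754.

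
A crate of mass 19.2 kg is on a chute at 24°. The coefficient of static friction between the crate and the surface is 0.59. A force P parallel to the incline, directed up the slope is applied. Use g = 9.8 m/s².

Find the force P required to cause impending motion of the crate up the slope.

P ≈ 178 N

At impending motion up the slope, friction acts down-slope at its limit: f = μ_s N.
P is parallel to the surface, so N = m g cos θ = 172 N.
Along the incline: P = m g sin θ + μ_s N = 76.5 + 0.59×172 = 178 N.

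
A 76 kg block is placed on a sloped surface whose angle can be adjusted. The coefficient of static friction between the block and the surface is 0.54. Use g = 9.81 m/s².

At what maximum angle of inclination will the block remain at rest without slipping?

At the slip threshold, m g sin θ = μ_s · m g cos θ, so tan θ = μ_s.
θ_max = arctan(0.54) = 28.4°.

θ_max ≈ 28.4°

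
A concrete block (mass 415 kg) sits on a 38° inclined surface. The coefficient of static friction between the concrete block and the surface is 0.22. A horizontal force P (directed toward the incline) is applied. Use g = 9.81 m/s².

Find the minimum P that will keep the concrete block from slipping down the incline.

The concrete block tends to slide down (tan θ > μ_s), so at the point of impending slip friction acts up-slope at its limit: f = μ_s N.
Perpendicular to the incline: N = m g cos θ + P sin θ.
Along the incline: P cos θ + μ_s N = m g sin θ, i.e. P cos θ + μ_s (m g cos θ + P sin θ) = m g sin θ.
Solving, P (cos θ + μ_s sin θ) = m g (sin θ − μ_s cos θ), so P = 4070×0.4423/0.9235 = 1950 N.

P_min ≈ 1950 N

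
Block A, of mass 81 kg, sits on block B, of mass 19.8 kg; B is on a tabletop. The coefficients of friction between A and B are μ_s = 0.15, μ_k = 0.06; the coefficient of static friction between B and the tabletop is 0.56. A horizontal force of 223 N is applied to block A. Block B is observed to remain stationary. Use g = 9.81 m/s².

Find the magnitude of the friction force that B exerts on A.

f ≈ 47.7 N

Normal force at the A–B interface: N₁ = m_A g = 794.6 N.
Maximum static friction on A from B: μ_s N₁ = 0.15×794.6 = 119.2 N.
P = 223 N exceeds that limit, so A slips over B and the interface friction becomes kinetic: f₁ = μ_k N₁ = 0.06×794.6 = 47.7 N.
B experiences an equal 47.7 N forward from A (third law). B is in equilibrium, so the floor supplies f₂ = 47.7 N of static friction (limit μ_s(m_A+m_B)g = 553.8 N, not exceeded).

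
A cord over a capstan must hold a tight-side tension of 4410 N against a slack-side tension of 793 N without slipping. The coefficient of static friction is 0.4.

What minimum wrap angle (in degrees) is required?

T₂/T₁ = e^{μβ} → β = ln(T₂/T₁)/μ.
β = ln(4410/793)/0.4 = 1.716/0.4 = 4.29 rad.
In degrees: β = 4.29 × 180/π = 246°.

β_min ≈ 246°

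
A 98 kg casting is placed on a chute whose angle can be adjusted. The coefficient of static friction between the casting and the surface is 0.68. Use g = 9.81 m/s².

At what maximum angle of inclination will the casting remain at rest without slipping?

θ_max ≈ 34.2°

At the slip threshold, m g sin θ = μ_s · m g cos θ, so tan θ = μ_s.
θ_max = arctan(0.68) = 34.2°.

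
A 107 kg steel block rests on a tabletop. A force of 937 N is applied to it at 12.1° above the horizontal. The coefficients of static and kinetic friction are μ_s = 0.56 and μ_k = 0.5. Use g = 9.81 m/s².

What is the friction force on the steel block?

N = m g − P sin α = 1050 − 937×sin 12.1° = 853.3 N.
Horizontally, friction must balance P cos α = 916.2 N.
μ_s N = 0.56 × 853.3 = 477.8 N.
The required friction exceeds μ_s N, so the steel block moves and f = μ_k N = 427 N.

f ≈ 427 N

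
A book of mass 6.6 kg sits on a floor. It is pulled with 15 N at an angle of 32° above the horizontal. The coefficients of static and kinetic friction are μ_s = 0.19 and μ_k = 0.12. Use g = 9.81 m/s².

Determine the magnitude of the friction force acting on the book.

f ≈ 6.82 N

The vertical component of P reduces the normal force: N = m g − P sin α = 64.75 − 7.949 = 56.8 N.
Horizontally, friction must balance P cos α = 12.72 N.
μ_s N = 0.19 × 56.8 = 10.79 N.
12.72 > 10.79 N → the book slides; f = μ_k N = 0.12×56.8 = 6.82 N.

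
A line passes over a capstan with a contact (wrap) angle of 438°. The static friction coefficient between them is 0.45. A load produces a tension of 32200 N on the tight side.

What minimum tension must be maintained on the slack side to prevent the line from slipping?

T_min ≈ 1030 N

Capstan equation at impending slip: T_tight/T_slack = e^{μβ}.
β = 438° = 7.645 rad; e^{μβ} = e^{0.45×7.645} = 31.19.
T_slack = T_tight / e^{μβ} = 32200 / 31.19 = 1030 N.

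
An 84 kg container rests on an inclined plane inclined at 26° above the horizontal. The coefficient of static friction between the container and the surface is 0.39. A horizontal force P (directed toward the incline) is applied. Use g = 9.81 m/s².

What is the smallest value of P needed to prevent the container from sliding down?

The container tends to slide down (tan θ > μ_s), so at the point of impending slip friction acts up-slope at its limit: f = μ_s N.
Perpendicular to the incline: N = m g cos θ + P sin θ.
Along the incline: P cos θ + μ_s N = m g sin θ, i.e. P cos θ + μ_s (m g cos θ + P sin θ) = m g sin θ.
Solving, P (cos θ + μ_s sin θ) = m g (sin θ − μ_s cos θ), so P = 824×0.08784/1.07 = 67.7 N.

P_min ≈ 67.7 N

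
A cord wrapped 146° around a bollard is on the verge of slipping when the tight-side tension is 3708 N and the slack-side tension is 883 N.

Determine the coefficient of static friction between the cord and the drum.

T₂/T₁ = e^{μβ} → μ = ln(T₂/T₁)/β.
β = 146° = 2.548 rad.
μ = ln(3708/883)/2.548 = ln(4.199)/2.548 = 0.563.

μ ≈ 0.563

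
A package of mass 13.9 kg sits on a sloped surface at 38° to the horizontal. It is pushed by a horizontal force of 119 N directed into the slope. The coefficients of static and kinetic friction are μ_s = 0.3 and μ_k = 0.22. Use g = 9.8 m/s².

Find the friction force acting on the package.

f ≈ 9.91 N (down the incline)

Normal direction: N = m g cos θ + P sin θ = 180.6 N.
Parallel to the incline: P cos θ − m g sin θ = 93.77 − 83.87 = 9.908 N; the friction needed to balance this is 9.908 N acting down the slope.
Maximum static friction: μ_s N = 0.3 × 180.6 = 54.18 N.
Since 9.908 N is within the 54.18 N limit, the package stays put and friction is exactly 9.91 N.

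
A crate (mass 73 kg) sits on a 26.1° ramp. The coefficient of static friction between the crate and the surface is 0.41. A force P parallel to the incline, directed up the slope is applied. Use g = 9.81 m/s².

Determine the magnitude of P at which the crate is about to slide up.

P ≈ 579 N

At impending motion up the slope, friction acts down-slope at its limit: f = μ_s N.
P is parallel to the surface, so N = m g cos θ = 643 N.
Along the incline: P = m g sin θ + μ_s N = 315 + 0.41×643 = 579 N.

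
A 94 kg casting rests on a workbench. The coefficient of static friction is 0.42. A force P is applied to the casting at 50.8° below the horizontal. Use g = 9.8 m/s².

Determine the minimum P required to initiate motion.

N = m g + P sin α (the push presses the casting into the workbench).
At impending slip, P cos α = μ_s N = μ_s (m g + P sin α).
Solving: P (cos α − μ_s sin α) = μ_s m g → P = 0.42×921/(cos 50.8° − 0.42 sin 50.8°) = 387/0.3066 = 1260 N.

P ≈ 1260 N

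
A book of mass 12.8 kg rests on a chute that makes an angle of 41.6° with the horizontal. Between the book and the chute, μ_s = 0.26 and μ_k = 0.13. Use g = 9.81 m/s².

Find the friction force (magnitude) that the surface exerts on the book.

The normal reaction is N = m g cos θ = 93.9 N.
For equilibrium along the incline, friction must balance the weight component: f = m g sin θ = 83.37 N up the slope.
Maximum static friction available: μ_s N = 0.26 × 93.9 = 24.41 N.
|83.37| exceeds 24.41 N, so the book slips down-slope; friction is kinetic, f = μ_k N = 0.13×93.9 = 12.2 N.

f ≈ 12.2 N (up the incline)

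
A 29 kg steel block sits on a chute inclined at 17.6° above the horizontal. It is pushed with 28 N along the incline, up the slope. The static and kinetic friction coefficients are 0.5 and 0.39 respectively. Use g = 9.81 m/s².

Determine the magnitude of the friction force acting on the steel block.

The normal reaction is N = m g cos θ = 271.2 N.
For equilibrium along the incline the friction force must supply f = m g sin θ − P = 86.02 − 28 = 58.02 N (positive meaning up-slope).
Static friction can supply at most μ_s N = 135.6 N.
Since |58.02| ≤ 135.6 N, static friction is sufficient; f equals the required value, not μ_s N.

f ≈ 58 N (up the incline)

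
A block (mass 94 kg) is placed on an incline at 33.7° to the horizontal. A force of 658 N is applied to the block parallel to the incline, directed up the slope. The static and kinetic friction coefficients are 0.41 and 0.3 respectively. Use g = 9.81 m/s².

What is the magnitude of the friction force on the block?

Normal force: N = m g cos θ = 94 × 9.81 × cos 33.7° = 767.2 N.
The friction needed for equilibrium is m g sin θ − P = 511.6 − 658 = -146.4 N, measured positive up-slope.
Static friction can supply at most μ_s N = 314.5 N.
Since |-146.4| ≤ 314.5 N, static friction is sufficient; f equals the required value, not μ_s N.

f ≈ 146 N (down the incline)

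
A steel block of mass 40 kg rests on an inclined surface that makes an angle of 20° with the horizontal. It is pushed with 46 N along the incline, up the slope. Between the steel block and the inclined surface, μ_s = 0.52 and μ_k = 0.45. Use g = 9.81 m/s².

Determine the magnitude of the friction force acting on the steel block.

The normal reaction is N = m g cos θ = 368.7 N.
For equilibrium along the incline the friction force must supply f = m g sin θ − P = 134.2 − 46 = 88.21 N (positive meaning up-slope).
The static-friction ceiling is μ_s N = 0.52 × 368.7 = 191.7 N.
Since |88.21| ≤ 191.7 N, the steel block remains in static equilibrium and friction takes exactly the required value.

f ≈ 88.2 N (up the incline)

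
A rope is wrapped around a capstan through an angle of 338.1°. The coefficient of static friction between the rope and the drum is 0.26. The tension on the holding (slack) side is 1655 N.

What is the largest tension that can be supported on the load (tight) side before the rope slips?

At impending slip the capstan equation gives T₂/T₁ = e^{μβ} with β in radians.
β = 338.1° × π/180 = 5.901 rad.
e^{μβ} = e^{0.26×5.901} = 4.638.
T₂ = T₁ · e^{μβ} = 1655 × 4.638 = 7680 N.

T_max ≈ 7680 N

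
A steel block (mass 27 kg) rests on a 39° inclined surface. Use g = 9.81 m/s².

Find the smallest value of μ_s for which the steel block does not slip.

At the slip threshold m g sin θ = μ_s m g cos θ, so μ_s,min = tan θ.
μ_s,min = tan 39° = 0.81.

μ_s,min ≈ 0.81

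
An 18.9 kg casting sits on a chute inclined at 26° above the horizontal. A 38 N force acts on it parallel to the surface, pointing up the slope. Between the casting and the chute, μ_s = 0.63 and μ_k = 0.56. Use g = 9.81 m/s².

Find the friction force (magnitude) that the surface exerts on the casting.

The normal reaction is N = m g cos θ = 166.6 N.
For equilibrium along the incline the friction force must supply f = m g sin θ − P = 81.28 − 38 = 43.28 N (positive meaning up-slope).
Maximum static friction available: μ_s N = 0.63 × 166.6 = 105 N.
Since |43.28| ≤ 105 N, static friction is sufficient; f equals the required value, not μ_s N.

f ≈ 43.3 N (up the incline)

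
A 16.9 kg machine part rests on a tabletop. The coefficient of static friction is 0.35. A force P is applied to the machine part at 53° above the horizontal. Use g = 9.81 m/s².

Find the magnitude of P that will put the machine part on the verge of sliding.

P ≈ 65.8 N

N = m g − P sin α (the pull lifts the machine part).
At impending slip, P cos α = μ_s N = μ_s (m g − P sin α).
Solving: P (cos α + μ_s sin α) = μ_s m g → P = 0.35×166/(cos 53° + 0.35 sin 53°) = 58/0.8813 = 65.8 N.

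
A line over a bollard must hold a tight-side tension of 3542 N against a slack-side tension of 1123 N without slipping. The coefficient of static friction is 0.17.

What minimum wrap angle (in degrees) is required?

β_min ≈ 387°

T₂/T₁ = e^{μβ} → β = ln(T₂/T₁)/μ.
β = ln(3542/1123)/0.17 = 1.149/0.17 = 6.757 rad.
In degrees: β = 6.757 × 180/π = 387°.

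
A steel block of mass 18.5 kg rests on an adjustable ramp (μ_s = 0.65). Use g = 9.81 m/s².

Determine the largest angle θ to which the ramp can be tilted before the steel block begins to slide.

θ_max ≈ 33°

At the slip threshold, m g sin θ = μ_s · m g cos θ, so tan θ = μ_s.
θ_max = arctan(0.65) = 33°.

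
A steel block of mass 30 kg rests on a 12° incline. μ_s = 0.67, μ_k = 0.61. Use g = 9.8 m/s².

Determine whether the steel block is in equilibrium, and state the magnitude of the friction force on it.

N = m g cos θ = 288 N.
Down-slope weight component: m g sin θ = 61.1 N.
μ_s N = 193 N.
61.1 ≤ 193 N, so it stays put; friction = 61.1 N.

f ≈ 61.1 N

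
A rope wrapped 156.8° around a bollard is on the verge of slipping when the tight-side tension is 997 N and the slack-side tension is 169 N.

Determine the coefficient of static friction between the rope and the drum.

μ ≈ 0.649

T₂/T₁ = e^{μβ} → μ = ln(T₂/T₁)/β.
β = 156.8° = 2.737 rad.
μ = ln(997/169)/2.737 = ln(5.899)/2.737 = 0.649.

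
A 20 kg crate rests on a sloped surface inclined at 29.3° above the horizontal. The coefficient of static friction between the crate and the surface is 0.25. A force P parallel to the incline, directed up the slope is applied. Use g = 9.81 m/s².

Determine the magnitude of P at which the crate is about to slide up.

At impending motion up the slope, friction acts down-slope at its limit: f = μ_s N.
P is parallel to the surface, so N = m g cos θ = 171 N.
Along the incline: P = m g sin θ + μ_s N = 96 + 0.25×171 = 139 N.

P ≈ 139 N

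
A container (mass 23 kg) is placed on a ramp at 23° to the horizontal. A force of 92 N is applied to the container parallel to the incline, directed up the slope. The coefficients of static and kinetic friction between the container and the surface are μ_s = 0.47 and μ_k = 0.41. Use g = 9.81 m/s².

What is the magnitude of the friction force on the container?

Perpendicular to the surface, N = m g cos θ = 23·9.81·cos 23° = 207.7 N.
The friction needed for equilibrium is m g sin θ − P = 88.16 − 92 = -3.839 N, measured positive up-slope.
Maximum static friction available: μ_s N = 0.47 × 207.7 = 97.62 N.
Since |-3.839| ≤ 97.62 N, static friction is sufficient; f equals the required value, not μ_s N.

f ≈ 3.84 N (down the incline)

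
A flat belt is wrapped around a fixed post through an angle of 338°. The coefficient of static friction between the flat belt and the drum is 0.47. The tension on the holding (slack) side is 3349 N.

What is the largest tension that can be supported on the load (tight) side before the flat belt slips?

At impending slip the capstan equation gives T₂/T₁ = e^{μβ} with β in radians.
β = 338° × π/180 = 5.899 rad.
e^{μβ} = e^{0.47×5.899} = 16.
T₂ = T₁ · e^{μβ} = 3349 × 16 = 53600 N.

T_max ≈ 53600 N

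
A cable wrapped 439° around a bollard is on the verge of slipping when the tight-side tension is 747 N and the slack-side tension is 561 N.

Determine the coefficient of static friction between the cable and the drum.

T₂/T₁ = e^{μβ} → μ = ln(T₂/T₁)/β.
β = 439° = 7.662 rad.
μ = ln(747/561)/7.662 = ln(1.332)/7.662 = 0.0374.

μ ≈ 0.0374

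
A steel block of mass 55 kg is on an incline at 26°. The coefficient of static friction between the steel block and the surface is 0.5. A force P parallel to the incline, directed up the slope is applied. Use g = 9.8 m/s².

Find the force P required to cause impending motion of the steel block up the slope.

P ≈ 479 N

At impending motion up the slope, friction acts down-slope at its limit: f = μ_s N.
P is parallel to the surface, so N = m g cos θ = 484 N.
Along the incline: P = m g sin θ + μ_s N = 236 + 0.5×484 = 479 N.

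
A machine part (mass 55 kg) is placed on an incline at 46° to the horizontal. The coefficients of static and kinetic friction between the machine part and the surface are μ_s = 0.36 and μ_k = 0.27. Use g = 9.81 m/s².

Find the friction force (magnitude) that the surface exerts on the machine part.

Normal force: N = m g cos θ = 55 × 9.81 × cos 46° = 374.8 N.
For equilibrium along the incline, friction must balance the weight component: f = m g sin θ = 388.1 N up the slope.
The static-friction ceiling is μ_s N = 0.36 × 374.8 = 134.9 N.
|388.1| exceeds 134.9 N, so the machine part slips down-slope; friction is kinetic, f = μ_k N = 0.27×374.8 = 101 N.

f ≈ 101 N (up the incline)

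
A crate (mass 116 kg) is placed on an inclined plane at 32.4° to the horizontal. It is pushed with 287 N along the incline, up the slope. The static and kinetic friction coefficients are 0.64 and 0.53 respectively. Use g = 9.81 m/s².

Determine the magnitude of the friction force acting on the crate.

f ≈ 323 N (up the incline)

Perpendicular to the surface, N = m g cos θ = 116·9.81·cos 32.4° = 960.8 N.
For equilibrium along the incline the friction force must supply f = m g sin θ − P = 609.7 − 287 = 322.7 N (positive meaning up-slope).
Static friction can supply at most μ_s N = 614.9 N.
Since |322.7| ≤ 614.9 N, the crate remains in static equilibrium and friction takes exactly the required value.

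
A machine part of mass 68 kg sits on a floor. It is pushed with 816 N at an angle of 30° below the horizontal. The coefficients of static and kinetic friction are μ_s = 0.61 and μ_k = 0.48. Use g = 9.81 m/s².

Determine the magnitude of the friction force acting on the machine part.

Vertical equilibrium gives N = m g + P sin α = 1075 N.
For equilibrium, f = P cos α = 816×cos 30° = 706.7 N.
μ_s N = 0.61 × 1075 = 655.8 N.
The required friction exceeds μ_s N, so the machine part moves and f = μ_k N = 516 N.

f ≈ 516 N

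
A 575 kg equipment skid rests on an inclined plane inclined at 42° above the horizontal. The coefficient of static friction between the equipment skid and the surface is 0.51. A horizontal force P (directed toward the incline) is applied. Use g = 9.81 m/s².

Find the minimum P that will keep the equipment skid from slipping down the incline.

P_min ≈ 1510 N

The equipment skid tends to slide down (tan θ > μ_s), so at the point of impending slip friction acts up-slope at its limit: f = μ_s N.
Perpendicular to the incline: N = m g cos θ + P sin θ.
Along the incline: P cos θ + μ_s N = m g sin θ, i.e. P cos θ + μ_s (m g cos θ + P sin θ) = m g sin θ.
Solving, P (cos θ + μ_s sin θ) = m g (sin θ − μ_s cos θ), so P = 5640×0.2901/1.084 = 1510 N.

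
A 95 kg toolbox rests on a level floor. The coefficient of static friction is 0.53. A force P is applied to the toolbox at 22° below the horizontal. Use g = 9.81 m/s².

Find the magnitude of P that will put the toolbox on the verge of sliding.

N = m g + P sin α (the push presses the toolbox into the level floor).
At impending slip, P cos α = μ_s N = μ_s (m g + P sin α).
Solving: P (cos α − μ_s sin α) = μ_s m g → P = 0.53×932/(cos 22° − 0.53 sin 22°) = 494/0.7286 = 678 N.

P ≈ 678 N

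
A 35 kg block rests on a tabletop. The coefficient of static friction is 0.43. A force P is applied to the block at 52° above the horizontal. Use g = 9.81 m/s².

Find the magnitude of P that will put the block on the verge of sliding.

N = m g − P sin α (the pull lifts the block).
At impending slip, P cos α = μ_s N = μ_s (m g − P sin α).
Solving: P (cos α + μ_s sin α) = μ_s m g → P = 0.43×343/(cos 52° + 0.43 sin 52°) = 148/0.9545 = 155 N.

P ≈ 155 N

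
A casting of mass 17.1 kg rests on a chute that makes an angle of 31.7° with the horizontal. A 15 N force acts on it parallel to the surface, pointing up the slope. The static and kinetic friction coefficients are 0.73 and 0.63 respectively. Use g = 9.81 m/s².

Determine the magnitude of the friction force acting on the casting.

Perpendicular to the surface, N = m g cos θ = 17.1·9.81·cos 31.7° = 142.7 N.
For equilibrium along the incline the friction force must supply f = m g sin θ − P = 88.15 − 15 = 73.15 N (positive meaning up-slope).
Maximum static friction available: μ_s N = 0.73 × 142.7 = 104.2 N.
Since |73.15| ≤ 104.2 N, the casting remains in static equilibrium and friction takes exactly the required value.

f ≈ 73.1 N (up the incline)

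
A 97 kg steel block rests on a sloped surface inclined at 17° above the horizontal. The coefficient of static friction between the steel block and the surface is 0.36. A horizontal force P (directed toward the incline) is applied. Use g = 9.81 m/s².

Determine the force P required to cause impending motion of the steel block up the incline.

P ≈ 712 N

At impending motion up the slope, friction acts down-slope at its limit: f = μ_s N.
Perpendicular to the incline: N = m g cos θ + P sin θ.
Along the incline: P cos θ = m g sin θ + μ_s N = m g sin θ + μ_s (m g cos θ + P sin θ).
Solving, P (cos θ − μ_s sin θ) = m g (sin θ + μ_s cos θ), so P = 97×9.81×(sin 17° + 0.36 cos 17°)/(cos 17° − 0.36 sin 17°) = 952×0.6366/0.8511 = 712 N.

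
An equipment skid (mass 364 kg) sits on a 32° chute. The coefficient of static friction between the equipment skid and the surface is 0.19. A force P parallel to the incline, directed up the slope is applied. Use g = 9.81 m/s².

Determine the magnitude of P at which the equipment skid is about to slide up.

P ≈ 2470 N

At impending motion up the slope, friction acts down-slope at its limit: f = μ_s N.
P is parallel to the surface, so N = m g cos θ = 3030 N.
Along the incline: P = m g sin θ + μ_s N = 1890 + 0.19×3030 = 2470 N.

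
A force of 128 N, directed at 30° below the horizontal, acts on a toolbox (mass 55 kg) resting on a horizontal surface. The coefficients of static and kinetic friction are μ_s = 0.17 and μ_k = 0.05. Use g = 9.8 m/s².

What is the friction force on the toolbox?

f ≈ 30.2 N

The vertical component of P adds to the normal force: N = m g + P sin α = 539 + 64 = 603 N.
The horizontal driving force is P cos α = 110.9 N, so equilibrium needs friction f = 110.9 N.
μ_s N = 0.17 × 603 = 102.5 N.
110.9 > 102.5 N → the toolbox slides; f = μ_k N = 0.05×603 = 30.2 N.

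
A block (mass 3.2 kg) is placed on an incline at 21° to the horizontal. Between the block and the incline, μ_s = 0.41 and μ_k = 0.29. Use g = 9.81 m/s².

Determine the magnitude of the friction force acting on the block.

Perpendicular to the surface, N = m g cos θ = 3.2·9.81·cos 21° = 29.31 N.
Along the slope the weight component is m g sin θ = 11.25 N; friction must supply exactly this, acting up-slope.
The static-friction ceiling is μ_s N = 0.41 × 29.31 = 12.02 N.
Since |11.25| ≤ 12.02 N, static friction is sufficient; f equals the required value, not μ_s N.

f ≈ 11.2 N (up the incline)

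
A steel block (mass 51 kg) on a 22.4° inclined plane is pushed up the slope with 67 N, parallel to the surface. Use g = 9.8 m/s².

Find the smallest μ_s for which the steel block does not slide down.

N = m g cos θ = 462.1 N.
Friction must make up the shortfall along the incline: f = m g sin θ − P = 190.5 − 67 = 123.5 N.
At the threshold f = μ_s N, so μ_s,min = 123.5/462.1 = 0.267.

μ_s,min ≈ 0.267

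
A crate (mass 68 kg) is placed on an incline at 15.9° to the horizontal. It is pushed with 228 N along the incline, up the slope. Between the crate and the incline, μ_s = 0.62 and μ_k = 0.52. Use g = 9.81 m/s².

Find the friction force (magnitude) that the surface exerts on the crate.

Perpendicular to the surface, N = m g cos θ = 68·9.81·cos 15.9° = 641.6 N.
Parallel to the incline, ΣF = 0 gives f = m g sin θ − P = 182.8 − 228 = -45.25 N (up-slope positive).
The static-friction ceiling is μ_s N = 0.62 × 641.6 = 397.8 N.
Since |-45.25| ≤ 397.8 N, static friction is sufficient; f equals the required value, not μ_s N.

f ≈ 45.2 N (down the incline)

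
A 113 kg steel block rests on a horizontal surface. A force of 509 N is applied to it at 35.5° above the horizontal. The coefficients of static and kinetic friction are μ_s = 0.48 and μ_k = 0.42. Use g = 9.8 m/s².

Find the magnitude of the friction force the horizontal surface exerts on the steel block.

f ≈ 341 N

The vertical component of P reduces the normal force: N = m g − P sin α = 1107 − 295.6 = 811.8 N.
Horizontally, friction must balance P cos α = 414.4 N.
The static-friction limit is μ_s N = 389.7 N.
414.4 > 389.7 N → the steel block slides; f = μ_k N = 0.42×811.8 = 341 N.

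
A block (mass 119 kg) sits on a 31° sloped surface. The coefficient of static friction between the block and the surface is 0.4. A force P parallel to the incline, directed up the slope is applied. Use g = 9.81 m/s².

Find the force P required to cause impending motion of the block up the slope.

At impending motion up the slope, friction acts down-slope at its limit: f = μ_s N.
P is parallel to the surface, so N = m g cos θ = 1000 N.
Along the incline: P = m g sin θ + μ_s N = 601 + 0.4×1000 = 1000 N.

P ≈ 1000 N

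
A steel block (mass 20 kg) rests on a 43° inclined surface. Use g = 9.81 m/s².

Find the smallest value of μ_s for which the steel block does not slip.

μ_s,min ≈ 0.933

At the slip threshold m g sin θ = μ_s m g cos θ, so μ_s,min = tan θ.
μ_s,min = tan 43° = 0.933.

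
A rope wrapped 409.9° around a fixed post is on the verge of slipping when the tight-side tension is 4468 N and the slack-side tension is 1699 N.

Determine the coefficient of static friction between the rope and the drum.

T₂/T₁ = e^{μβ} → μ = ln(T₂/T₁)/β.
β = 409.9° = 7.154 rad.
μ = ln(4468/1699)/7.154 = ln(2.63)/7.154 = 0.135.

μ ≈ 0.135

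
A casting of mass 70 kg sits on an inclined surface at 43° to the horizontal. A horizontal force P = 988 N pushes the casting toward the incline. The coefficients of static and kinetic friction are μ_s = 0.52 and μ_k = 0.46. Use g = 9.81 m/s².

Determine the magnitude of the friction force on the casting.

f ≈ 254 N (down the incline)

Normal direction: N = m g cos θ + P sin θ = 1176 N.
Parallel to the incline: P cos θ − m g sin θ = 722.6 − 468.3 = 254.2 N; the friction needed to balance this is 254.2 N acting down the slope.
Maximum static friction: μ_s N = 0.52 × 1176 = 611.5 N.
Since 254.2 N is within the 611.5 N limit, the casting stays put and friction is exactly 254 N.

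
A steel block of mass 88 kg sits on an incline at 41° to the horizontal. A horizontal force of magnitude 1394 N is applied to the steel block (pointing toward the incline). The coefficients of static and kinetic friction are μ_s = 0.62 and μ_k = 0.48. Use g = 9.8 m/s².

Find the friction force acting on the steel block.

f ≈ 486 N (down the incline)

The horizontal push has a component P sin θ into the surface, so N = m g cos θ + P sin θ = 650.9 + 914.5 = 1565 N.
Along the incline, the net driving force (taking up-slope positive) is P cos θ − m g sin θ = 1052 − 565.8 = 486.3 N, so equilibrium requires friction f = -486.3 N (down-slope).
The limit of static friction is μ_s N = 970.6 N.
|f_req| = 486.3 ≤ 970.6 N → the steel block is in equilibrium; friction equals the required value.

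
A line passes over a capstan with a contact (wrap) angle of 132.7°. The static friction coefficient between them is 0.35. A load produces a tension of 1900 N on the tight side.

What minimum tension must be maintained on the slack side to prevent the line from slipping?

T_min ≈ 845 N

Capstan equation at impending slip: T_tight/T_slack = e^{μβ}.
β = 132.7° = 2.316 rad; e^{μβ} = e^{0.35×2.316} = 2.249.
T_slack = T_tight / e^{μβ} = 1900 / 2.249 = 845 N.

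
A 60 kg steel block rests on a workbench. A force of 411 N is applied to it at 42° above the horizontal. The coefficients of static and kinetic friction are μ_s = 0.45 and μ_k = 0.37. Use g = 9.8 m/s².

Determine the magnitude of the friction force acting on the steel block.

Vertical equilibrium gives N = m g − P sin α = 313 N.
The horizontal driving force is P cos α = 305.4 N, so equilibrium needs friction f = 305.4 N.
The static-friction limit is μ_s N = 140.8 N.
305.4 > 140.8 N → the steel block slides; f = μ_k N = 0.37×313 = 116 N.

f ≈ 116 N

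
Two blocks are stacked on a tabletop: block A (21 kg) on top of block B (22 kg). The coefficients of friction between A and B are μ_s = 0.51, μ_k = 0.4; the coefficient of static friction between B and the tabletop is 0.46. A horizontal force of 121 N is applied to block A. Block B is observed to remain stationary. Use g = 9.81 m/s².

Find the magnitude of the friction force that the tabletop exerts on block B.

f ≈ 82.4 N

The normal force B exerts on A is simply A's weight, N₁ = 206 N.
So the A–B interface can sustain at most μ_s N₁ = 105.1 N of static friction.
P = 121 N exceeds that limit, so A slips over B and the interface friction becomes kinetic: f₁ = μ_k N₁ = 0.4×206 = 82.4 N.
By Newton's third law B feels 82.4 N forward from A. With B stationary, the floor's static friction on B balances it: f₂ = 82.4 N (well within μ_s(m_A+m_B)g = 194 N).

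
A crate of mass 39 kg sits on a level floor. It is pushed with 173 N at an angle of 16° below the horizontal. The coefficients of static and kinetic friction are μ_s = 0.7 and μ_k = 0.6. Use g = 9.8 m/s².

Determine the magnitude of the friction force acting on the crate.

Vertical equilibrium gives N = m g + P sin α = 429.9 N.
For equilibrium, f = P cos α = 173×cos 16° = 166.3 N.
The static-friction limit is μ_s N = 300.9 N.
Since 166.3 N does not exceed the limit, the crate stays at rest and f = 166 N.

f ≈ 166 N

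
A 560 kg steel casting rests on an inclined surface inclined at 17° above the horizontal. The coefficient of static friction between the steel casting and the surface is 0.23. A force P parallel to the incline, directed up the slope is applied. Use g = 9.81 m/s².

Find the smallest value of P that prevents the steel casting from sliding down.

P_min ≈ 398 N

The steel casting tends to slide down (tan θ > μ_s), so at the point of impending slip friction acts up-slope at its limit: f = μ_s N.
P is parallel to the surface, so N = m g cos θ = 5250 N.
Along the incline: P + μ_s N = m g sin θ, so P = 1610 − 0.23×5250 = 398 N.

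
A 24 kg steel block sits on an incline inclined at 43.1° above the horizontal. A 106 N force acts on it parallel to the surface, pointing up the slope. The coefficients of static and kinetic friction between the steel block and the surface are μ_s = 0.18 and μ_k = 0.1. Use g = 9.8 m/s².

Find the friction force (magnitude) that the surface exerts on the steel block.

f ≈ 17.2 N (up the incline)

Perpendicular to the surface, N = m g cos θ = 24·9.8·cos 43.1° = 171.7 N.
Parallel to the incline, ΣF = 0 gives f = m g sin θ − P = 160.7 − 106 = 54.71 N (up-slope positive).
The static-friction ceiling is μ_s N = 0.18 × 171.7 = 30.91 N.
|54.71| exceeds 30.91 N, so the steel block slips down-slope; friction is kinetic, f = μ_k N = 0.1×171.7 = 17.2 N.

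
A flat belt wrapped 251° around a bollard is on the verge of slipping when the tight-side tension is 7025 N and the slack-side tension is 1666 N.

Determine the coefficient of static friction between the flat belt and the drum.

μ ≈ 0.328

T₂/T₁ = e^{μβ} → μ = ln(T₂/T₁)/β.
β = 251° = 4.381 rad.
μ = ln(7025/1666)/4.381 = ln(4.217)/4.381 = 0.328.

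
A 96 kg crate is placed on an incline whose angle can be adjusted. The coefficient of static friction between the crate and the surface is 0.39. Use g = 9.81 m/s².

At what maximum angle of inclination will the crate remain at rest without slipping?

At the slip threshold, m g sin θ = μ_s · m g cos θ, so tan θ = μ_s.
θ_max = arctan(0.39) = 21.3°.

θ_max ≈ 21.3°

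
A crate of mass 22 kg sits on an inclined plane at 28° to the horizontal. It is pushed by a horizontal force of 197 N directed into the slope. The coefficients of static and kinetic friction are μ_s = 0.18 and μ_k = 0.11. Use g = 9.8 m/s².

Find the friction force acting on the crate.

f ≈ 31.1 N (down the incline)

Normal direction: N = m g cos θ + P sin θ = 282.8 N.
Along the incline, the net driving force (taking up-slope positive) is P cos θ − m g sin θ = 173.9 − 101.2 = 72.72 N, so equilibrium requires friction f = -72.72 N (down-slope).
The limit of static friction is μ_s N = 50.91 N.
The required 72.72 N exceeds the static limit, so the crate slides up-slope and f = μ_k N = 0.11×282.8 = 31.1 N.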